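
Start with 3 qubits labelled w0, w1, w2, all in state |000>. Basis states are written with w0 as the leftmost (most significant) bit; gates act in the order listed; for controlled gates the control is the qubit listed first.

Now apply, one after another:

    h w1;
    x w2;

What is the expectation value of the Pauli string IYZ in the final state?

The expectation value of IYZ is 0.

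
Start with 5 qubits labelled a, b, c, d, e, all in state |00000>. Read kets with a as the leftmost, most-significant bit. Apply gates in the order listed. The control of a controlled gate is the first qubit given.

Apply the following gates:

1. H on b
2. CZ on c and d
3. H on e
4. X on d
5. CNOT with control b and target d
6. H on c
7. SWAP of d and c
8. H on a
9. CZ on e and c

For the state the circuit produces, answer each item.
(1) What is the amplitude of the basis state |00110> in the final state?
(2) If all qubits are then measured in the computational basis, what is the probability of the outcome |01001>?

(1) The amplitude on |00110> is 1/4.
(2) Outcome |01001> occurs with probability 1/16.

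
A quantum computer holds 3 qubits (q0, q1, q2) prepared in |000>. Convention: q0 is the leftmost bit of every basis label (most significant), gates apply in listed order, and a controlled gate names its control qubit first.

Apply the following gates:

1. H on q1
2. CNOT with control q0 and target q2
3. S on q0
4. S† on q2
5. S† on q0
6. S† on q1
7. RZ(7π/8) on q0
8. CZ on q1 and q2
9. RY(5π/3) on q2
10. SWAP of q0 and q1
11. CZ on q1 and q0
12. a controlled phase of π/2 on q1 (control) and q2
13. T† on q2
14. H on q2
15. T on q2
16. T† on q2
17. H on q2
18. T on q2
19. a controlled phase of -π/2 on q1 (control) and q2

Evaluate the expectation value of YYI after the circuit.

In the final state, YYI has expectation 0.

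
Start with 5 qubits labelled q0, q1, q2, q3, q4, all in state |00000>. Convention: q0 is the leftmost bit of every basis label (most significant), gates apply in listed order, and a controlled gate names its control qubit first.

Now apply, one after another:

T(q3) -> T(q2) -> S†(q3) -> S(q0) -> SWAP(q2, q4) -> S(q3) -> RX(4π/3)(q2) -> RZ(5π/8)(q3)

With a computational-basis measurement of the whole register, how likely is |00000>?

Outcome |00000> occurs with probability 1/4.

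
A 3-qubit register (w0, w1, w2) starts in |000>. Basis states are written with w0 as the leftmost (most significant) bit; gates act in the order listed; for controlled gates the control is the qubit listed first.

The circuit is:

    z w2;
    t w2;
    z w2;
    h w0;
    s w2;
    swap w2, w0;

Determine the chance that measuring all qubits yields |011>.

Outcome |011> occurs with probability 0.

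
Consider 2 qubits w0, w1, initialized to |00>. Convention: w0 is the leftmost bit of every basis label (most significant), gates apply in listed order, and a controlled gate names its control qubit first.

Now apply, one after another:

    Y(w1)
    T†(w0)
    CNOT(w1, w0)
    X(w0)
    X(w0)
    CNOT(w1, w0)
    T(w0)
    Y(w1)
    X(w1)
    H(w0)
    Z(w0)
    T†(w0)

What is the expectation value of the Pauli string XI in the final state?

The observable XI averages to -sqrt(2)/2. Key observation: steps 1-8 multiply out to the identity, so the circuit reduces to the remaining gates.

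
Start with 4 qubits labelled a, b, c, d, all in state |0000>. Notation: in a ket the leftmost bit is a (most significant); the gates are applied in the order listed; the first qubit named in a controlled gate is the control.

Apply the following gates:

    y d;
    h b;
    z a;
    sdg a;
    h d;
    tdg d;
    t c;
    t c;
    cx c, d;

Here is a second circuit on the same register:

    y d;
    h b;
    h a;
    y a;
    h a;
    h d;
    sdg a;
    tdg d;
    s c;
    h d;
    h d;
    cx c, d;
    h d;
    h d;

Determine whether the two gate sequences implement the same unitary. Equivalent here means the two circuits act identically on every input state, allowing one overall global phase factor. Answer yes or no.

No, they are not equivalent — no single phase factor reconciles the two unitaries.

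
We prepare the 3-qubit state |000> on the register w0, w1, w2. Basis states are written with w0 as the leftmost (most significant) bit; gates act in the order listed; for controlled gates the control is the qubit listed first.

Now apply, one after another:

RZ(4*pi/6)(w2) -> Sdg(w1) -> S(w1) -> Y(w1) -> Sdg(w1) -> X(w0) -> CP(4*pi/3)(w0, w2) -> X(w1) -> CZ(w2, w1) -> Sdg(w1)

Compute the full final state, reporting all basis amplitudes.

After the circuit, the state carries amplitude exp(-I*pi/3) on |100>, and 0 on every other basis state.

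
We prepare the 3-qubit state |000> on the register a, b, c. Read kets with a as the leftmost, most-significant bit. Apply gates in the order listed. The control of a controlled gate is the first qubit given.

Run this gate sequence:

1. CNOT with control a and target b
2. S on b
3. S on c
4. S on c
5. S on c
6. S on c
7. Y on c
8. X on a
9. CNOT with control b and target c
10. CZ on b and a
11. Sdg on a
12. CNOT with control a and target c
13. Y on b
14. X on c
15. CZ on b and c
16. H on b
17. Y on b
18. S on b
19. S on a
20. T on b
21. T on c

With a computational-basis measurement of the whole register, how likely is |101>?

A full measurement returns |101> with probability 1/2. Key observation: gates 3-6 undo each other exactly, leaving only the rest of the circuit to track.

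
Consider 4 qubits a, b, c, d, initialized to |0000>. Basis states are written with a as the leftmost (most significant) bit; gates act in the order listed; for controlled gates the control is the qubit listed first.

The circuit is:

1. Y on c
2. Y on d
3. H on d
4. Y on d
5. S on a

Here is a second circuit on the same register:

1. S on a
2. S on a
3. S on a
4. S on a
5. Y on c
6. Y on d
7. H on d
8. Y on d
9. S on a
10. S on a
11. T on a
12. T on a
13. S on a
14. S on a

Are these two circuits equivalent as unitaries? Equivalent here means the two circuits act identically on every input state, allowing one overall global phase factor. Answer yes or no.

Yes, they are equivalent — the unitaries differ by at most a global phase.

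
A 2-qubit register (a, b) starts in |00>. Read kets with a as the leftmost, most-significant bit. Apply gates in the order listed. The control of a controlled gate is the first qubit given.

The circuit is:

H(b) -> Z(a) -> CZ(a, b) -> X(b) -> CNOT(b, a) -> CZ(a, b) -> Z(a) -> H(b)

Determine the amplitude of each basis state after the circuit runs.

The resulting statevector has amplitude 1/2 on |00>, 1/2 on |01>, 1/2 on |10>, -1/2 on |11>.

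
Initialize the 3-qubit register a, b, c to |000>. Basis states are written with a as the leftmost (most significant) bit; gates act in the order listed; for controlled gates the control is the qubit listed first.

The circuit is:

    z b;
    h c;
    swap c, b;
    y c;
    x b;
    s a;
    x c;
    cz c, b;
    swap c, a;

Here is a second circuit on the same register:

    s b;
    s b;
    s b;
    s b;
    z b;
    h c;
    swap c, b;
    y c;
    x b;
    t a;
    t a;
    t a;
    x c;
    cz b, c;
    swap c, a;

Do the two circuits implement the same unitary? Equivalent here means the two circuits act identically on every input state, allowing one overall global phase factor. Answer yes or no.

No, they are not equivalent — no single phase factor reconciles the two unitaries.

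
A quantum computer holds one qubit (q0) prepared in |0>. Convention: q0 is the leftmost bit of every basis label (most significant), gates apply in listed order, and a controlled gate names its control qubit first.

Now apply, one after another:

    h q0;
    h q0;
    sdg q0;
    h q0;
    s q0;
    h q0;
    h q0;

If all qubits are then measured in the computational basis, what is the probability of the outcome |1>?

A full measurement returns |1> with probability 1/2.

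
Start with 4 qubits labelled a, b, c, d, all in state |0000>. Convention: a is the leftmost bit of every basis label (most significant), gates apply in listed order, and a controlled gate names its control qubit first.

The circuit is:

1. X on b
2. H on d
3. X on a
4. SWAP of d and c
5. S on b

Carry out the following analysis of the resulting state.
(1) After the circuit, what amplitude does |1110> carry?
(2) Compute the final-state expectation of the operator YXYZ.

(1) The final state's coefficient on |1110> equals sqrt(2)*I/2.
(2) The observable YXYZ averages to 0.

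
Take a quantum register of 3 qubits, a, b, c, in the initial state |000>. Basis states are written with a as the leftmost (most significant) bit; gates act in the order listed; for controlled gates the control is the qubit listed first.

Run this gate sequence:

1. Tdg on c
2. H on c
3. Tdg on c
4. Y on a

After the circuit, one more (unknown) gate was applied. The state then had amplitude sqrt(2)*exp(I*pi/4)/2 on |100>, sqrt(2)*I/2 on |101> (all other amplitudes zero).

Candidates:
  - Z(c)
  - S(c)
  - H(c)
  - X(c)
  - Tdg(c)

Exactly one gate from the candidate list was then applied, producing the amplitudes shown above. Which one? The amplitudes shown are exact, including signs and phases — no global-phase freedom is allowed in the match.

It was X(c) that produced the state shown.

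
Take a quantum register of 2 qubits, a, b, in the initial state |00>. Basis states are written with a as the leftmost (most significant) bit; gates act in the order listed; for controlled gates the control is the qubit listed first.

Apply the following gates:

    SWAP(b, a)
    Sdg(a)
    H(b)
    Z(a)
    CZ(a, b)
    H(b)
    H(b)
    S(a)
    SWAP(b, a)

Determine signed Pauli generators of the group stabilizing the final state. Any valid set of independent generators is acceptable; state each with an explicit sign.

The stabilizer group can be generated by +XI, +IZ, among other valid generating sets.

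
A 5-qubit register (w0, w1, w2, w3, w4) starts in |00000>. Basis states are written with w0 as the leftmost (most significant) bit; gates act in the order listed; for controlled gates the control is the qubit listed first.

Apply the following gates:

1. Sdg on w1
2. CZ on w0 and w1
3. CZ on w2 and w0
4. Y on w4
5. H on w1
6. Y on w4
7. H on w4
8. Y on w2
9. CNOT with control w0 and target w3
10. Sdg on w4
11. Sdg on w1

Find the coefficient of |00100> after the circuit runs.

|00100> carries amplitude I/2 in the final state.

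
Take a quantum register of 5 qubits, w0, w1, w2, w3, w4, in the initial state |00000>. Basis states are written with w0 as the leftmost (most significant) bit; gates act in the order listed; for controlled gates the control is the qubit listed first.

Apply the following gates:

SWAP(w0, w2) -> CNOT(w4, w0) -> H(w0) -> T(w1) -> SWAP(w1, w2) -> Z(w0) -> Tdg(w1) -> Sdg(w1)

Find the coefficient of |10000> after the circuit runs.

The amplitude on |10000> is -sqrt(2)/2.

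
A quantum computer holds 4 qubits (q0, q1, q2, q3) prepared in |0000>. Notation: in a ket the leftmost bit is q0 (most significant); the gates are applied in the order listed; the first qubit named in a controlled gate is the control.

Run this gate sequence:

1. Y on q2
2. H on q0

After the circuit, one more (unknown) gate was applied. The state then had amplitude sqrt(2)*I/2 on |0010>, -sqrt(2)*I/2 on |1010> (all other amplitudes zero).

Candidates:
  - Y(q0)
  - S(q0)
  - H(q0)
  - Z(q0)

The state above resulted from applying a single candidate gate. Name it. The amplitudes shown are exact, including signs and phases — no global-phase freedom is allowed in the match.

The unique candidate consistent with the amplitudes is Z(q0).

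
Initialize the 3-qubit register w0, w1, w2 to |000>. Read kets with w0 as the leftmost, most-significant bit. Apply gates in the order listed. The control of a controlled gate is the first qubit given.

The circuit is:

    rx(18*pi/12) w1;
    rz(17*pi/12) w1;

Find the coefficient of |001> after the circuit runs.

|001> carries amplitude 0 in the final state.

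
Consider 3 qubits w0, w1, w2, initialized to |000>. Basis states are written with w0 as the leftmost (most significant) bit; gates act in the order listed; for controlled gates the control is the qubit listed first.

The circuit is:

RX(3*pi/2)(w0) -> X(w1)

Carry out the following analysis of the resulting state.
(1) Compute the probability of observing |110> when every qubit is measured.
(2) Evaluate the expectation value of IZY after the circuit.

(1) A full measurement returns |110> with probability 1/2.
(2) The expectation value of IZY is 0.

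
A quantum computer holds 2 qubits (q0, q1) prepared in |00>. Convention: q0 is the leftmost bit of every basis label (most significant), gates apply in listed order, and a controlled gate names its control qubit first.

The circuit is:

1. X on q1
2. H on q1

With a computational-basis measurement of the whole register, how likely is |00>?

A full measurement returns |00> with probability 1/2.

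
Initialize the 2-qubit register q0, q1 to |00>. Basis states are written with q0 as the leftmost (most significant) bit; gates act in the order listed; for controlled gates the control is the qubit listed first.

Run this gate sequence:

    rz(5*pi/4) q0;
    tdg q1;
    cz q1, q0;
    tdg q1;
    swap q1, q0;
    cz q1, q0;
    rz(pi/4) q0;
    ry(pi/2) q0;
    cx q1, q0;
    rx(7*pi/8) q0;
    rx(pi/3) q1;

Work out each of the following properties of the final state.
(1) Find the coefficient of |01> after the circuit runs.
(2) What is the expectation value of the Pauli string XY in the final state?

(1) |01> carries amplitude sqrt(2)*exp(5*I*pi/16)/4 in the final state.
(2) The expectation value of XY is -sqrt(3)/2.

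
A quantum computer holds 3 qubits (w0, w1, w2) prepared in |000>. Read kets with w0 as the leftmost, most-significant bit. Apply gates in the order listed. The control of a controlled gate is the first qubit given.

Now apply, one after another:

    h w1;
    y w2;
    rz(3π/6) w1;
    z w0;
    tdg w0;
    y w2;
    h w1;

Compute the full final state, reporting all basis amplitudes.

The resulting statevector has amplitude sqrt(2)/2 on |000>, (-1 + I)*exp(3*I*pi/4)/2 on |010>, and 0 on every other basis state.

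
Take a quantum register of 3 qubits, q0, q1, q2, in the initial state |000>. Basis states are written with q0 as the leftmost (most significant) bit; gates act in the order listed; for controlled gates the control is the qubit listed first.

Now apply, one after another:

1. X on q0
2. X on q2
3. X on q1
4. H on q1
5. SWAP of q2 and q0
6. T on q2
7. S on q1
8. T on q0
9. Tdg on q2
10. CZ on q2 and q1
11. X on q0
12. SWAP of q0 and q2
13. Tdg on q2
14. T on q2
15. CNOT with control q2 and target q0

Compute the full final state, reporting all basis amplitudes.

After the circuit, the state carries amplitude sqrt(2)*exp(I*pi/4)/2 on |100>, sqrt(2)*exp(3*I*pi/4)/2 on |110>, and 0 on every other basis state.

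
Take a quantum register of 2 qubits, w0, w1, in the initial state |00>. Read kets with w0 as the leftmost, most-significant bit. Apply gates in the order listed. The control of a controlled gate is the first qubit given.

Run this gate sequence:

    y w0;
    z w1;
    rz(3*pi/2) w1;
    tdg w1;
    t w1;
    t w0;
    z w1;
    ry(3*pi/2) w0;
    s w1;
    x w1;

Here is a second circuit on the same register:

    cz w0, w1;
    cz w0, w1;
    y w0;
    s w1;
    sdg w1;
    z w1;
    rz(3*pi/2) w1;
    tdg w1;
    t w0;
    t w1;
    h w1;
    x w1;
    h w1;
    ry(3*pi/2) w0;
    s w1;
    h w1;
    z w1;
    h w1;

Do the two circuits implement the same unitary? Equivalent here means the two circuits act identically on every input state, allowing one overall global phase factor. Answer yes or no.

Yes — the two circuits implement the same unitary up to a global phase.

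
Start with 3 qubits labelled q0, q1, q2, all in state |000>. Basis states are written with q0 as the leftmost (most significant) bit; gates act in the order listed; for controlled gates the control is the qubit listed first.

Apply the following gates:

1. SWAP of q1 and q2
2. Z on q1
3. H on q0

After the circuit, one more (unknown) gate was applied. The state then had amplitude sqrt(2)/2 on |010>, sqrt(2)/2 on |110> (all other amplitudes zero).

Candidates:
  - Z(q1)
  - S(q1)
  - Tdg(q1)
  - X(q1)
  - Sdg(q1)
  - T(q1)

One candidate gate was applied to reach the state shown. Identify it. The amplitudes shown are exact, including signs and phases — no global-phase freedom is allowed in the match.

It was X(q1) that produced the state shown.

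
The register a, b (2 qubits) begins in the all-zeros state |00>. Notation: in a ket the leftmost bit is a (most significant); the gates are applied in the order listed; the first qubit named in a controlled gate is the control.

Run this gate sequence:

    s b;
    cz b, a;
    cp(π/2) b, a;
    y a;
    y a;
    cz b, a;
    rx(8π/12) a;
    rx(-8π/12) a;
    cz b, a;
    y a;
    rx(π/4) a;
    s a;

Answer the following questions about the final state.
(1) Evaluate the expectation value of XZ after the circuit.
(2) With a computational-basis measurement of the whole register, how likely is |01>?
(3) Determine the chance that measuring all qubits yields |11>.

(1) The observable XZ averages to -sqrt(2)/2. Key observation: gates 5-10 undo each other exactly, leaving only the rest of the circuit to track.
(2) Outcome |01> occurs with probability 0.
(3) A full measurement returns |11> with probability 0.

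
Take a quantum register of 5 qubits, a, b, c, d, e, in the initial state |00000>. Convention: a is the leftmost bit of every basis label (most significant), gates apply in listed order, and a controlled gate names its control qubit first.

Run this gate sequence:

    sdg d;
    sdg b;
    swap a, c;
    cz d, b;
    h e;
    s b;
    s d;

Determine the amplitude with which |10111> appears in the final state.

The amplitude on |10111> is 0.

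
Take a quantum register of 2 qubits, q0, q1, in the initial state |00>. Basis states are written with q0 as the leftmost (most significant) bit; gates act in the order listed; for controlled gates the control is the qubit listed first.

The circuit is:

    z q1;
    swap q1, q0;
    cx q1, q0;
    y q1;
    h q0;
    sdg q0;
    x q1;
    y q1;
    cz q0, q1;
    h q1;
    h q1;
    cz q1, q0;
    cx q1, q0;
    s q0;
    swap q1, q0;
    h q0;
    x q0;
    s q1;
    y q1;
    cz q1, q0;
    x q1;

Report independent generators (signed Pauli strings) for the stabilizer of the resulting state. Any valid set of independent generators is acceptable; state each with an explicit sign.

The final state is stabilized by the group generated by +XZ, +ZY; other independent generating sets are equally valid. Key observation: the block from step 10 through step 11 cancels to the identity and can be dropped.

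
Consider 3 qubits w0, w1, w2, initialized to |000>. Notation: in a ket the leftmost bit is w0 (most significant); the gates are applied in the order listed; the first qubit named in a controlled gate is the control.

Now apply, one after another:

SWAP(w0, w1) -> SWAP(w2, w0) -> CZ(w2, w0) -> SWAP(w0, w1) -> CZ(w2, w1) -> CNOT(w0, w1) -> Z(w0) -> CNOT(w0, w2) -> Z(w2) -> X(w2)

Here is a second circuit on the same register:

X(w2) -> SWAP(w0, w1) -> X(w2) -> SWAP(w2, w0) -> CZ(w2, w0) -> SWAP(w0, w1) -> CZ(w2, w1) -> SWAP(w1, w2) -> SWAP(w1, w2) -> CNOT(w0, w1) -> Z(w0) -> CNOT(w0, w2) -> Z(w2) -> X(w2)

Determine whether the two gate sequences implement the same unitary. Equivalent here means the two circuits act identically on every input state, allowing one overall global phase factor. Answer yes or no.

Yes, they are equivalent — the unitaries differ by at most a global phase.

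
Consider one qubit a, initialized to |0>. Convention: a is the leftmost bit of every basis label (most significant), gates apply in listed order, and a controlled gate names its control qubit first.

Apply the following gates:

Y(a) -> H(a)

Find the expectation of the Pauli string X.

The expectation value of X is -1.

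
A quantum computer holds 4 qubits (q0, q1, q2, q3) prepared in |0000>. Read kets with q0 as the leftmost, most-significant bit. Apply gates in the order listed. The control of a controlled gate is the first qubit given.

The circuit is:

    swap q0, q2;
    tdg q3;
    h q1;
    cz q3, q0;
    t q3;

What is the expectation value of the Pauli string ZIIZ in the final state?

The expectation value of ZIIZ is 1.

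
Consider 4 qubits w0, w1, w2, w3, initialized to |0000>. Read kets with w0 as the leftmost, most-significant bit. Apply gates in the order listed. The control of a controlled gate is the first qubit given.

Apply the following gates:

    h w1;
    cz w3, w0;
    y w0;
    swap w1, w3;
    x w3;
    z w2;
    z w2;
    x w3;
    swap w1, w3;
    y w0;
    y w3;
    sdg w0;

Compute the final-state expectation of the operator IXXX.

The expectation value of IXXX is 0. Key observation: steps 3-10 multiply out to the identity, so the circuit reduces to the remaining gates.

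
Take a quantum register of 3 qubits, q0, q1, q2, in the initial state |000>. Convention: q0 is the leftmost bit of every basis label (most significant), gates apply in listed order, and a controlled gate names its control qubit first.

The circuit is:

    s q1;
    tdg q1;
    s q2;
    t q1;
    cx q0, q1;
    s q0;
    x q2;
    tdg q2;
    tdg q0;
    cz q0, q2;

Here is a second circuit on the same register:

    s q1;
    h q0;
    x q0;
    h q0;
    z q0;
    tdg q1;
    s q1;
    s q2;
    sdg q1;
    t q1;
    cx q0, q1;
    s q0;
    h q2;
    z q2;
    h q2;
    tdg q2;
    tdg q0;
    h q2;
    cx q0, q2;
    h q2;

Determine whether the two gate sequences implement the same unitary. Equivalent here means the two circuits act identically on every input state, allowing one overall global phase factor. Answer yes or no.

Yes — the two circuits implement the same unitary up to a global phase.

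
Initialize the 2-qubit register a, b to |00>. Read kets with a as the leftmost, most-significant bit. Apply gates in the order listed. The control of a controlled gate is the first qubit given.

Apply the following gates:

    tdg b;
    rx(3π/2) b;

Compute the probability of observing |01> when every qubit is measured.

The probability of measuring |01> is 1/2.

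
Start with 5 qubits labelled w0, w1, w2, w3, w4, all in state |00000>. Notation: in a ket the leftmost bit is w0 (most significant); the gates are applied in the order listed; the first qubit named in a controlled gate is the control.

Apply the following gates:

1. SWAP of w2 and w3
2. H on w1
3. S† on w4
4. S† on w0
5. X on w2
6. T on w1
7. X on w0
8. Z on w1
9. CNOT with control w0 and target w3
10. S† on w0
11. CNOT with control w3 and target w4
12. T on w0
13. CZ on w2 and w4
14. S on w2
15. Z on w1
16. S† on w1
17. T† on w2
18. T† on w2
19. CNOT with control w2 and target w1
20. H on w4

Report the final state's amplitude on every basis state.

After the circuit, the state carries amplitude I/2 on |10110>, -I/2 on |10111>, exp(3*I*pi/4)/2 on |11110>, -exp(3*I*pi/4)/2 on |11111>, and 0 on every other basis state.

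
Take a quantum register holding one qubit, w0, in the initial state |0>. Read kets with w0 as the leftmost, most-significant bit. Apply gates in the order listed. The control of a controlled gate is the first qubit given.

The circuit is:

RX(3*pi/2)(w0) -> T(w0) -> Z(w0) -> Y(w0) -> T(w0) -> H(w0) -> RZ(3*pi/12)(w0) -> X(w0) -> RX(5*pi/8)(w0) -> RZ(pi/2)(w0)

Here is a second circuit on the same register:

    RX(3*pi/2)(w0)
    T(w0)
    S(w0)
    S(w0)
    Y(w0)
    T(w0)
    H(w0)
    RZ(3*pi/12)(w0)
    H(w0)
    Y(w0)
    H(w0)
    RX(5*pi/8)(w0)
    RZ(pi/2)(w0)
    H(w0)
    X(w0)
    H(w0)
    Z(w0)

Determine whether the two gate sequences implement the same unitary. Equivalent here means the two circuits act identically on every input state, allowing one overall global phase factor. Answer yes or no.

No: there is an input state on which the two circuits produce genuinely different outputs (not merely differing by a phase).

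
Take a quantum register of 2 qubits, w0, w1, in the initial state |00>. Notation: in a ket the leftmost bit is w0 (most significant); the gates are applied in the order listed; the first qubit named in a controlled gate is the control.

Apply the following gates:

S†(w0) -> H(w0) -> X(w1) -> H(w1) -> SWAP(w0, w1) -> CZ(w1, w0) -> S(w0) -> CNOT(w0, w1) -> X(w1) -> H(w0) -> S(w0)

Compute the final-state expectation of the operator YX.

The expectation value of YX is 1.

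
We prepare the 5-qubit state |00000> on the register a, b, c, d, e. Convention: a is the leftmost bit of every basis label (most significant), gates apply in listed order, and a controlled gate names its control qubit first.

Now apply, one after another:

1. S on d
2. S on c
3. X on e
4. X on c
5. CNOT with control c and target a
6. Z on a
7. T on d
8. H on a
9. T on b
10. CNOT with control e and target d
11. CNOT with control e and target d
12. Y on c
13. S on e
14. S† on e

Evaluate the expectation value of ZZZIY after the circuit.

In the final state, ZZZIY has expectation 0. Key observation: steps 13-14 multiply out to the identity, so the circuit reduces to the remaining gates.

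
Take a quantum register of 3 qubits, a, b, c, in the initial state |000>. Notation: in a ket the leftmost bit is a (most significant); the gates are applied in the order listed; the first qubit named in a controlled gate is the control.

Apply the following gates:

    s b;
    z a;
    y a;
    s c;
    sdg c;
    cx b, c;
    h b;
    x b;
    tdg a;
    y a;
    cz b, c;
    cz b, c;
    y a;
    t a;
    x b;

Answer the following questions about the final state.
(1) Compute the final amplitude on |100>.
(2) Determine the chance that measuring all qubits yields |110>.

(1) The final state's coefficient on |100> equals sqrt(2)*I/2. Key observation: steps 8-15 multiply out to the identity, so the circuit reduces to the remaining gates.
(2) Outcome |110> occurs with probability 1/2.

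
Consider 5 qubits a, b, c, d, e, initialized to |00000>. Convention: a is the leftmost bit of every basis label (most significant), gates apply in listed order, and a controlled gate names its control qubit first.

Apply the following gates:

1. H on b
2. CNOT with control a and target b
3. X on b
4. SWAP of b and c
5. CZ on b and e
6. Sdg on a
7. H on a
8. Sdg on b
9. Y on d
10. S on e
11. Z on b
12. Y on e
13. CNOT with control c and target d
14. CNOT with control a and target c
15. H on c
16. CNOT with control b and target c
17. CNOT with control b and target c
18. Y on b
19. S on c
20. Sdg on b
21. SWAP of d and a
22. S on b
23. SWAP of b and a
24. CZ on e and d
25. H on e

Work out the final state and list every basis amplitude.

After the circuit, the state carries amplitude 0 on |00000>, 0 on |00001>, 0 on |00010>, 0 on |00011>, 0 on |00100>, 0 on |00101>, 0 on |00110>, 0 on |00111>, 0 on |01000>, 0 on |01001>, 0 on |01010>, 0 on |01011>, 0 on |01100>, 0 on |01101>, 0 on |01110>, 0 on |01111>, -I/4 on |10000>, I/4 on |10001>, I/4 on |10010>, -I/4 on |10011>, -1/4 on |10100>, 1/4 on |10101>, -1/4 on |10110>, 1/4 on |10111>, -I/4 on |11000>, I/4 on |11001>, I/4 on |11010>, -I/4 on |11011>, 1/4 on |11100>, -1/4 on |11101>, 1/4 on |11110>, -1/4 on |11111>.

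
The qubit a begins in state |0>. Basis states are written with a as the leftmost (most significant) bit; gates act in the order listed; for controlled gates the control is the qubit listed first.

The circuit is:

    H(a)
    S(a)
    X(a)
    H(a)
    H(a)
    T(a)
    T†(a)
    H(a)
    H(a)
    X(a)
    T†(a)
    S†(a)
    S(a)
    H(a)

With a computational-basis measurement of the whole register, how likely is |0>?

A full measurement returns |0> with probability sqrt(2)/4 + 1/2.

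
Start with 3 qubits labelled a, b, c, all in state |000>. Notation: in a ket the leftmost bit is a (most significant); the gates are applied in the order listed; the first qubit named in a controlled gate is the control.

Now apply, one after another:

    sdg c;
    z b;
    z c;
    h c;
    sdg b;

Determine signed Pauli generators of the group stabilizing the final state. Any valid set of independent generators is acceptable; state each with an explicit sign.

The stabilizer group can be generated by +IIX, +ZII, +IZI, among other valid generating sets.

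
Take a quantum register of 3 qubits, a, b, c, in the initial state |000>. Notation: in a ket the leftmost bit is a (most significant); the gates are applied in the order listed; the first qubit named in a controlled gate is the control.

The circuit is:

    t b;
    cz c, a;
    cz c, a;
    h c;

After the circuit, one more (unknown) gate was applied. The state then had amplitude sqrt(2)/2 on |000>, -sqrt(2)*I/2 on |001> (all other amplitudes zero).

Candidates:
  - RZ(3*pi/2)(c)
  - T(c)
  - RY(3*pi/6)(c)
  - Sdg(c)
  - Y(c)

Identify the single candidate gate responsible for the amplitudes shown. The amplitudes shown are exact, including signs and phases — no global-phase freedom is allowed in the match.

The applied gate was Sdg(c). Key observation: the block from step 2 through step 3 cancels to the identity and can be dropped.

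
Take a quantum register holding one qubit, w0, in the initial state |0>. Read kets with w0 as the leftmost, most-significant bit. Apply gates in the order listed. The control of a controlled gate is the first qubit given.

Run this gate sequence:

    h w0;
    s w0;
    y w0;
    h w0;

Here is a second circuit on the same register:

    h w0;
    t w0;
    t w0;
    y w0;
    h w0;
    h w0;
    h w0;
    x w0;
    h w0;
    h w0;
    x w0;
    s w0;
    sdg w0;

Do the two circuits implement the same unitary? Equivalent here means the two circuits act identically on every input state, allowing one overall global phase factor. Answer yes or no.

Yes, they are equivalent — the unitaries differ by at most a global phase.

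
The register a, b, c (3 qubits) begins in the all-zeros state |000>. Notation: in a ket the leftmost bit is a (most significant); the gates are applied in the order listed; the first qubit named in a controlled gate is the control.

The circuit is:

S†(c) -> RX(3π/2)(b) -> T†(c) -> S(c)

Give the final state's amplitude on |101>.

The amplitude on |101> is 0.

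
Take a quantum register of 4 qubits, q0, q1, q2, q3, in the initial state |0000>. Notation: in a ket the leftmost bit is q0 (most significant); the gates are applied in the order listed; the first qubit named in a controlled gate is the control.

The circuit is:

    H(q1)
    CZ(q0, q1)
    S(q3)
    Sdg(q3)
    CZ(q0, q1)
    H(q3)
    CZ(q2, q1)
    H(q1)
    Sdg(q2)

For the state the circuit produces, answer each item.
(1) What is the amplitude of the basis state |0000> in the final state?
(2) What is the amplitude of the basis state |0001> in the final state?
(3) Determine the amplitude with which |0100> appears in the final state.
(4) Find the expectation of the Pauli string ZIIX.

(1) |0000> carries amplitude sqrt(2)/2 in the final state. Key observation: the block from step 2 through step 5 cancels to the identity and can be dropped.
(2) The amplitude on |0001> is sqrt(2)/2.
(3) The final state's coefficient on |0100> equals 0.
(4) The expectation value of ZIIX is 1.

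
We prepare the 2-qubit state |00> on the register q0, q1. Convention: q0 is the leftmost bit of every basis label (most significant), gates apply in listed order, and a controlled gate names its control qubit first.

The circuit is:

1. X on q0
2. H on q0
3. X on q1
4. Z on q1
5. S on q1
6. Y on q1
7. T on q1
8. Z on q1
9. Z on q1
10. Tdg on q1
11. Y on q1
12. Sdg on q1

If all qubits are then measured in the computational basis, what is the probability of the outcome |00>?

The probability of measuring |00> is 0. Key observation: steps 5-12 multiply out to the identity, so the circuit reduces to the remaining gates.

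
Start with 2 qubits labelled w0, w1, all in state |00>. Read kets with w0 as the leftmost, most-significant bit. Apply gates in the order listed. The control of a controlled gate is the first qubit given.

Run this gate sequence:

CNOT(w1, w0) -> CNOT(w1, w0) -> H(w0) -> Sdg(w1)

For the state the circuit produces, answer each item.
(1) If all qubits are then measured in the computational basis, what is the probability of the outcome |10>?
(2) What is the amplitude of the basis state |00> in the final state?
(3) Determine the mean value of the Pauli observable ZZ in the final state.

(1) Outcome |10> occurs with probability 1/2.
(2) |00> carries amplitude sqrt(2)/2 in the final state.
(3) The expectation value of ZZ is 0.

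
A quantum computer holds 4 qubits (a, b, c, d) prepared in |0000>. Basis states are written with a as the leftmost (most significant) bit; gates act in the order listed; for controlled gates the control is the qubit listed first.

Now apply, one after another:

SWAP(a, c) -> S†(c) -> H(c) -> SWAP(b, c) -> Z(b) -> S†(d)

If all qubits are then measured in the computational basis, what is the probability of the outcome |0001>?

Outcome |0001> occurs with probability 0.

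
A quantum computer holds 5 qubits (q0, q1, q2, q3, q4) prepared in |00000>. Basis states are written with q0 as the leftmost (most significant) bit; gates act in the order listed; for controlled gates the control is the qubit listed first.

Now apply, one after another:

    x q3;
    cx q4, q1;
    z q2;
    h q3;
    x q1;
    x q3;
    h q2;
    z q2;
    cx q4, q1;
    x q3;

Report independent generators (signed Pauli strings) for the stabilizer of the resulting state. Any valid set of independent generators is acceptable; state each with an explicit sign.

One valid set of independent stabilizer generators is -IIXII, -IIIXI, +ZIIII, -IZIII, +IIIIZ (any independent generating set of the same group is equally correct).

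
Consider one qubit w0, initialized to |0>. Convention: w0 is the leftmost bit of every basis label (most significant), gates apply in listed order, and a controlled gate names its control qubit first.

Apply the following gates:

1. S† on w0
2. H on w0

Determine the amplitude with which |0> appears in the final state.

The final state's coefficient on |0> equals sqrt(2)/2.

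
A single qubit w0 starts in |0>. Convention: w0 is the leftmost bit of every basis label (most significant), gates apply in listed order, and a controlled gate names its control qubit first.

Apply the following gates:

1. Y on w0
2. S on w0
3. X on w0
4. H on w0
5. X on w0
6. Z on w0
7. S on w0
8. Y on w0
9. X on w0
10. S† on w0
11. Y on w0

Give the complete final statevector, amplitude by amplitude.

After the circuit, the state carries amplitude -sqrt(2)/2 on |0>, sqrt(2)/2 on |1>.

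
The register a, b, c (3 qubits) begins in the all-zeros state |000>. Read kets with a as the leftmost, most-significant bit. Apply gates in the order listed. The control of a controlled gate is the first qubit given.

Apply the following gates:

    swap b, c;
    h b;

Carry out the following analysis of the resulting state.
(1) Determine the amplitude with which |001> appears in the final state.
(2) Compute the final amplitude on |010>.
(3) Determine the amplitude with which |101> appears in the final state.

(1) The final state's coefficient on |001> equals 0.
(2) |010> carries amplitude sqrt(2)/2 in the final state.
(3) The final state's coefficient on |101> equals 0.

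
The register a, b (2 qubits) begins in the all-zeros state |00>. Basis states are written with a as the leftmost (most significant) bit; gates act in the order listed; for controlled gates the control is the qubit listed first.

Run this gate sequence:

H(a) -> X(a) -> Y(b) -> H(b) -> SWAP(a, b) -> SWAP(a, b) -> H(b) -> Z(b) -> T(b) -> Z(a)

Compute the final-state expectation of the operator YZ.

The observable YZ averages to 0.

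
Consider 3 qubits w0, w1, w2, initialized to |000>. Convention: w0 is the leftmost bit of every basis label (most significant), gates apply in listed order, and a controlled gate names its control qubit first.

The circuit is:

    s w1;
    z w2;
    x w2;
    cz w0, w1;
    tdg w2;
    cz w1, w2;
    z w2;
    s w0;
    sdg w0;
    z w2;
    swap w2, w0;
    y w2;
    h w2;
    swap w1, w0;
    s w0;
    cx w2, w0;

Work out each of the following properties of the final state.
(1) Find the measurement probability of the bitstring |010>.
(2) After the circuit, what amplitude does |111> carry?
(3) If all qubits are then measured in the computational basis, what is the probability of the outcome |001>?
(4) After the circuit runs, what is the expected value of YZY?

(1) Outcome |010> occurs with probability 1/2. Key observation: gates 7-10 undo each other exactly, leaving only the rest of the circuit to track.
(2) |111> carries amplitude -sqrt(2)*exp(I*pi/4)/2 in the final state.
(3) The probability of measuring |001> is 0.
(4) The observable YZY averages to -1.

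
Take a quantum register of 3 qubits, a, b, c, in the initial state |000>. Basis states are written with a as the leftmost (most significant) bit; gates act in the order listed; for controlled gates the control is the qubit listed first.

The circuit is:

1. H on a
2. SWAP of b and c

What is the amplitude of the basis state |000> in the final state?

The final state's coefficient on |000> equals sqrt(2)/2.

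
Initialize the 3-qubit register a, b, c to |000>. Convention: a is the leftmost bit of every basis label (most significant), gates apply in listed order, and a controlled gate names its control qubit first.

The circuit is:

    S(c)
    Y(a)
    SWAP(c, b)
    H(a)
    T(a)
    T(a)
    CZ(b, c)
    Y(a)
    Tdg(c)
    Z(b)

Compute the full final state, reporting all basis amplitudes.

The final amplitudes are -sqrt(2)*I/2 on |000>, -sqrt(2)/2 on |100>, and 0 on every other basis state.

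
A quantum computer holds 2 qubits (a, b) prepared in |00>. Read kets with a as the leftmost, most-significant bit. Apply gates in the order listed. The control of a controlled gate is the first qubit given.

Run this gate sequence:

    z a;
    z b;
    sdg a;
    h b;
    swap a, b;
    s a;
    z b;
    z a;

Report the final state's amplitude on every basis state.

The resulting statevector has amplitude sqrt(2)/2 on |00>, 0 on |01>, -sqrt(2)*I/2 on |10>, 0 on |11>.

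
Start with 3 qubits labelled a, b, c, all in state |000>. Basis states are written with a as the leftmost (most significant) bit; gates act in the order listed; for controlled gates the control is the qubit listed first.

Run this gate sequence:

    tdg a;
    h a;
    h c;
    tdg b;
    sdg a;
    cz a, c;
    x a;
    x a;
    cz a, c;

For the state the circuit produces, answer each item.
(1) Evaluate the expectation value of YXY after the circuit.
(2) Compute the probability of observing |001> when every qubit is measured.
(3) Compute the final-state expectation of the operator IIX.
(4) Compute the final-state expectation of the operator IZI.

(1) The observable YXY averages to 0. Key observation: steps 6-9 multiply out to the identity, so the circuit reduces to the remaining gates.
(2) The probability of measuring |001> is 1/4.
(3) The observable IIX averages to 1.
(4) In the final state, IZI has expectation 1.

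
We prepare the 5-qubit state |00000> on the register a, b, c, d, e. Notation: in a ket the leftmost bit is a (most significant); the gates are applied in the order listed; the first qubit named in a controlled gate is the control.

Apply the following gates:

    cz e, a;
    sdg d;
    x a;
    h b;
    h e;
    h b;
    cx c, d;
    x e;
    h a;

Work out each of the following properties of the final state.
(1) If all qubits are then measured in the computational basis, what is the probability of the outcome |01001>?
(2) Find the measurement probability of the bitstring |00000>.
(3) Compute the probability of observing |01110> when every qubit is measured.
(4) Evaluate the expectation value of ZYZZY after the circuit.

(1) A full measurement returns |01001> with probability 0.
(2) A full measurement returns |00000> with probability 1/4.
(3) The probability of measuring |01110> is 0.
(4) The observable ZYZZY averages to 0.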